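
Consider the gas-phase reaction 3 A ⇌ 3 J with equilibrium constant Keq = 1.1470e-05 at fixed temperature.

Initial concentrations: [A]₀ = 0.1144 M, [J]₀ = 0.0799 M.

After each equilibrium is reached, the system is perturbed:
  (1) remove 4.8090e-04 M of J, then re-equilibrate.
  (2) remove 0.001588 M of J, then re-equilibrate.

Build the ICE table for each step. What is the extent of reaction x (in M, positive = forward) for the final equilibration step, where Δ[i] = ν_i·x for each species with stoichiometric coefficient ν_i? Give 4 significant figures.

x = 5.1766e-04 M

Q₀ = 0.3407 vs Keq = 1.1470e-05 ⇒ Q>K, reverse
Step 1:
                  A         J
  Initial    0.1144    0.0799
  Change    0.07561  -0.07561
  Equil        0.19  0.004285
  solve Keq expr → x = -0.0252; check Q = 1.1470e-05
Then remove 4.8090e-04 M of J.
Step 2:
                  A         J
  Initial      0.19  0.003804
  Change  -4.7029e-04 4.7029e-04
  Equil      0.1895  0.004275
  solve Keq expr → x = 1.5676e-04; check Q = 1.1470e-05
Then remove 0.001588 M of J.
Step 3:
                  A         J
  Initial    0.1895  0.002687
  Change  -0.001553  0.001553
  Equil       0.188   0.00424
  solve Keq expr → x = 5.1766e-04; check Q = 1.1470e-05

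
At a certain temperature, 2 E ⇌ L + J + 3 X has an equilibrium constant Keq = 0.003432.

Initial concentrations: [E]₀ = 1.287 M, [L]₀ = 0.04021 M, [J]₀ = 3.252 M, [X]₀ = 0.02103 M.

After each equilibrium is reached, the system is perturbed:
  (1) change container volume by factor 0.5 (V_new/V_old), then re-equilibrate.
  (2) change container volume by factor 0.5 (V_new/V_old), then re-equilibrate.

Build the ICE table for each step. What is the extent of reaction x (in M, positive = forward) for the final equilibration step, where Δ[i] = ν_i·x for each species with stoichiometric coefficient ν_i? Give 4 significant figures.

Q₀ = 7.3425e-07 vs Keq = 0.003432 ⇒ Q<K, forward
Step 1:
                   E          L          J          X
  Initial      1.287    0.04021      3.252    0.02103
  Change       -0.14       0.07       0.07       0.21
  Equil        1.147     0.1102      3.322      0.231
  solve Keq expr → x = 0.07; check Q = 0.003432
Then change container volume by factor 0.5 (V_new/V_old).
Step 2:
                   E          L          J          X
  Initial      2.294     0.2204      6.644     0.4621
  Change      0.1283   -0.06417   -0.06417    -0.1925
  Equil        2.422     0.1563       6.58     0.2696
  solve Keq expr → x = -0.06417; check Q = 0.003432
Then change container volume by factor 0.5 (V_new/V_old).
Step 3:
                   E          L          J          X
  Initial      4.845     0.3125      13.16     0.5391
  Change      0.1569   -0.07844   -0.07844    -0.2353
  Equil        5.002     0.2341      13.08     0.3038
  solve Keq expr → x = -0.07844; check Q = 0.003432

x = -0.07844 M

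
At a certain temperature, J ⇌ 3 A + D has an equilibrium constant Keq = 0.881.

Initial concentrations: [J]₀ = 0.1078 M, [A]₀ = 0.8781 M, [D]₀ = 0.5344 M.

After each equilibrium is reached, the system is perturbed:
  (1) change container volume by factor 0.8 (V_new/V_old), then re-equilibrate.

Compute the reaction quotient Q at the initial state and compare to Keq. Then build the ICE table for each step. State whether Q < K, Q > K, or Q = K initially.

Q₀ = 3.356 vs Keq = 0.881 ⇒ Q>K, reverse
Step 1:
                  J         A         D
  init       0.1078    0.8781    0.5344
  Δ         0.06418   -0.1925  -0.06418
  eq          0.172    0.6856    0.4702
  solve Keq expr → x = -0.06418; check Q = 0.881
Then change container volume by factor 0.8 (V_new/V_old).
Step 2:
                  J         A         D
  init        0.215     0.857    0.5878
  Δ         0.03865   -0.1159  -0.03865
  eq         0.2536     0.741    0.5491
  solve Keq expr → x = -0.03865; check Q = 0.881

Q₀ = 3.356; Q > K (proceeds reverse)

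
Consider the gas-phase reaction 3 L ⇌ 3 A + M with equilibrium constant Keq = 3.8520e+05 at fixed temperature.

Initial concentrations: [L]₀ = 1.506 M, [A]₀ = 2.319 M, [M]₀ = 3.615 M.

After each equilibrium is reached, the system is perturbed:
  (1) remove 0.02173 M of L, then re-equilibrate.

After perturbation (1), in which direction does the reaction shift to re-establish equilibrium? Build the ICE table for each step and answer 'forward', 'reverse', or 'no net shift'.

Q₀ = 13.2 vs Keq = 3.8520e+05 ⇒ Q<K, forward
Step 1:
                   L          A          M
  init         1.506      2.319      3.615
  Δ           -1.424      1.424     0.4746
  eq         0.08226      3.743       4.09
  solve Keq expr → x = 0.4746; check Q = 3.8520e+05
Then remove 0.02173 M of L.
Step 2:
                   L          A          M
  init       0.06053      3.743       4.09
  Δ          0.02122   -0.02122  -0.007072
  eq         0.08175      3.722      4.083
  solve Keq expr → x = -0.007072; check Q = 3.8520e+05

Direction: reverse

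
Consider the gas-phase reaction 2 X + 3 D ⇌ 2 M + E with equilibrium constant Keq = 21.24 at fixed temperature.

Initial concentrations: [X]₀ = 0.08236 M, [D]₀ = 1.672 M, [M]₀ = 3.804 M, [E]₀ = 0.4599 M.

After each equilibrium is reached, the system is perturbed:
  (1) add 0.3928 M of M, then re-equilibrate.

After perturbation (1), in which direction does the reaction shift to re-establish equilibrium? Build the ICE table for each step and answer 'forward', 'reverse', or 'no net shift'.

Q₀ = 209.9 vs Keq = 21.24 ⇒ Q>K, reverse
Step 1:
                  X         D         M         E
  Initial   0.08236     1.672     3.804    0.4599
  Change     0.1187    0.1781   -0.1187  -0.05937
  Equil      0.2011      1.85     3.685    0.4005
  solve Keq expr → x = -0.05937; check Q = 21.24
Then add 0.3928 M of M.
Step 2:
                  X         D         M         E
  Initial    0.2011      1.85     4.078    0.4005
  Change    0.01471   0.02207  -0.01471 -0.007356
  Equil      0.2158     1.872     4.063    0.3932
  solve Keq expr → x = -0.007356; check Q = 21.24

Direction: reverse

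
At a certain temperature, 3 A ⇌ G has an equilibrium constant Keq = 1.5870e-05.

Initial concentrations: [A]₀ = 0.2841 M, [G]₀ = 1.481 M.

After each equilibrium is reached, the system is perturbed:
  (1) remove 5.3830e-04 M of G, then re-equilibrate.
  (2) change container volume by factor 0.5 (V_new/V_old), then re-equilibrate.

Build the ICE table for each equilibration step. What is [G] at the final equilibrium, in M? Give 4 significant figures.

Q₀ = 64.59 vs Keq = 1.5870e-05 ⇒ Q>K, reverse
Step 1:
                    A           G
  init         0.2841       1.481
  Δ             4.438      -1.479
  eq            4.722    0.001671
  solve Keq expr → x = -1.479; check Q = 1.5870e-05
Then remove 5.3830e-04 M of G.
Step 2:
                    A           G
  init          4.722    0.001133
  Δ          -0.00161  5.3659e-04
  eq             4.72    0.001669
  solve Keq expr → x = 5.3659e-04; check Q = 1.5870e-05
Then change container volume by factor 0.5 (V_new/V_old).
Step 3:
                    A           G
  init          9.441    0.003339
  Δ          -0.02967     0.00989
  eq            9.411     0.01323
  solve Keq expr → x = 0.00989; check Q = 1.5870e-05

[G]_eq = 0.01323 M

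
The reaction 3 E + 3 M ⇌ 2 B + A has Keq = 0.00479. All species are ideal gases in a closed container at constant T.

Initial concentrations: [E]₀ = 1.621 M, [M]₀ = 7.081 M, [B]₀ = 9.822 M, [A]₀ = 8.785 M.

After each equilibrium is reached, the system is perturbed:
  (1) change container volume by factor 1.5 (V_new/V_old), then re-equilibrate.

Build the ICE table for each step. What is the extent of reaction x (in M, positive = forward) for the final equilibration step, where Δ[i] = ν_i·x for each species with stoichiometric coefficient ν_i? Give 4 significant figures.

Q₀ = 0.5604 vs Keq = 0.00479 ⇒ Q>K, reverse
Step 1:
                   E          M          B          A
  init         1.621      7.081      9.822      8.785
  Δ            2.986      2.986     -1.991    -0.9953
  eq           4.607      10.07      7.831       7.79
  solve Keq expr → x = -0.9953; check Q = 0.00479
Then change container volume by factor 1.5 (V_new/V_old).
Step 2:
                   E          M          B          A
  init         3.071      6.711      5.221      5.193
  Δ           0.7451     0.7451    -0.4967    -0.2484
  eq           3.816      7.456      4.724      4.945
  solve Keq expr → x = -0.2484; check Q = 0.00479

x = -0.2484 M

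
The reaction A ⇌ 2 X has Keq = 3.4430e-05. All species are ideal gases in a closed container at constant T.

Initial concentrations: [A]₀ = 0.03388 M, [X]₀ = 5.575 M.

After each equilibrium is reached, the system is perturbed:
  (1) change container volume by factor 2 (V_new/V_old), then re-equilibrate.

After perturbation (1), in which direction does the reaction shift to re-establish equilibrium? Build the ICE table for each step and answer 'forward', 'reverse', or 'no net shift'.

Q₀ = 917.4 vs Keq = 3.4430e-05 ⇒ Q>K, reverse
Step 1:
                    A           X
  I           0.03388       5.575
  C             2.783      -5.565
  E             2.816    0.009847
  solve Keq expr → x = -2.783; check Q = 3.4430e-05
Then change container volume by factor 2 (V_new/V_old).
Step 2:
                    A           X
  I             1.408    0.004924
  C         -0.001018    0.002037
  E             1.407    0.006961
  solve Keq expr → x = 0.001018; check Q = 3.4430e-05

Direction: forward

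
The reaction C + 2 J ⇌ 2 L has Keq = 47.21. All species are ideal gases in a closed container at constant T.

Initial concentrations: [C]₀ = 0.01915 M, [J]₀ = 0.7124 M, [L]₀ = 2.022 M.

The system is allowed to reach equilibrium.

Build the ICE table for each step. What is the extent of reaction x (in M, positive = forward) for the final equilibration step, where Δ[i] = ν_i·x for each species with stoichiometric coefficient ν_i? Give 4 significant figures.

x = -0.07839 M

Q₀ = 420.7 vs Keq = 47.21 ⇒ Q>K, reverse
Step 1:
                   C          J          L
  I          0.01915     0.7124      2.022
  C          0.07839     0.1568    -0.1568
  E          0.09754     0.8692      1.865
  solve Keq expr → x = -0.07839; check Q = 47.21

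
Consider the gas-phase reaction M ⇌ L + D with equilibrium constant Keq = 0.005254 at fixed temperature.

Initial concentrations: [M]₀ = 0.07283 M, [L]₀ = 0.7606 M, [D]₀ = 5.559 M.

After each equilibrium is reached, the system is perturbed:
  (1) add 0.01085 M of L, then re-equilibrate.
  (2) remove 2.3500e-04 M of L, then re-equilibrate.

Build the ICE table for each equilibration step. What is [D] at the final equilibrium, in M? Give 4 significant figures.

Q₀ = 58.06 vs Keq = 0.005254 ⇒ Q>K, reverse
Step 1:
                   M          L          D
  Initial    0.07283     0.7606      5.559
  Change      0.7597    -0.7597    -0.7597
  Equil       0.8325 9.1139e-04      4.799
  solve Keq expr → x = -0.7597; check Q = 0.005254
Then add 0.01085 M of L.
Step 2:
                   M          L          D
  Initial     0.8325    0.01176      4.799
  Change     0.01084   -0.01084   -0.01084
  Equil       0.8434 9.2534e-04      4.788
  solve Keq expr → x = -0.01084; check Q = 0.005254
Then remove 2.3500e-04 M of L.
Step 3:
                   M          L          D
  Initial     0.8434 6.9034e-04      4.788
  Change  -2.3470e-04 2.3470e-04 2.3470e-04
  Equil       0.8431 9.2504e-04      4.789
  solve Keq expr → x = 2.3470e-04; check Q = 0.005254

[D]_eq = 4.789 M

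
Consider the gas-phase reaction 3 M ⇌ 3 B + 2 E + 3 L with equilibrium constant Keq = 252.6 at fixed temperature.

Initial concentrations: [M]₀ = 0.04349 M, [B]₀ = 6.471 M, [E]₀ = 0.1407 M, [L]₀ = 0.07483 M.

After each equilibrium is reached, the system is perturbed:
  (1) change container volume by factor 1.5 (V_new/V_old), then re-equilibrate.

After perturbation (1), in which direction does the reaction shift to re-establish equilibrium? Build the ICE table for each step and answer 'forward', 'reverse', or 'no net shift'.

Q₀ = 27.33 vs Keq = 252.6 ⇒ Q<K, forward
Step 1:
                   M          B          E          L
  init       0.04349      6.471     0.1407    0.07483
  Δ         -0.01674    0.01674    0.01116    0.01674
  eq         0.02675      6.488     0.1519    0.09157
  solve Keq expr → x = 0.00558; check Q = 252.6
Then change container volume by factor 1.5 (V_new/V_old).
Step 2:
                   M          B          E          L
  init       0.01783      4.325     0.1012    0.06105
  Δ        -0.007329   0.007329   0.004886   0.007329
  eq          0.0105      4.332     0.1061    0.06838
  solve Keq expr → x = 0.002443; check Q = 252.6

Direction: forward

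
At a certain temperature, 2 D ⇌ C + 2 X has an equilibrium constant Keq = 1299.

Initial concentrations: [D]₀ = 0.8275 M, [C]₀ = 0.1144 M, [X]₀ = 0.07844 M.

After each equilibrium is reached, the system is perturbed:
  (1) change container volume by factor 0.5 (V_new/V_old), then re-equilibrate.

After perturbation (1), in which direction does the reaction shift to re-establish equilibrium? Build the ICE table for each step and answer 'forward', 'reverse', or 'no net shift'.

Q₀ = 0.001028 vs Keq = 1299 ⇒ Q<K, forward
Step 1:
                    D           C           X
  Initial      0.8275      0.1144     0.07844
  Change      -0.8097      0.4049      0.8097
  Equil       0.01776      0.5193      0.8882
  solve Keq expr → x = 0.4049; check Q = 1299
Then change container volume by factor 0.5 (V_new/V_old).
Step 2:
                    D           C           X
  Initial     0.03552       1.039       1.776
  Change      0.01414   -0.007071    -0.01414
  Equil       0.04966       1.031       1.762
  solve Keq expr → x = -0.007071; check Q = 1299

Direction: reverse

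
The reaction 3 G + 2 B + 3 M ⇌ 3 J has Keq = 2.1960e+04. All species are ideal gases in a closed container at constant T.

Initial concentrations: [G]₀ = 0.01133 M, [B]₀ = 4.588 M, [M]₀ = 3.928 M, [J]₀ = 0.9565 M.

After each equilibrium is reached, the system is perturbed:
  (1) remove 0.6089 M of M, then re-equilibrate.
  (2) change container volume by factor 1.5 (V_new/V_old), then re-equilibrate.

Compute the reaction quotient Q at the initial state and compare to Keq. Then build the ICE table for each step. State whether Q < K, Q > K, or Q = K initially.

Q₀ = 471.6; Q < K (proceeds forward)

Q₀ = 471.6 vs Keq = 2.1960e+04 ⇒ Q<K, forward
Step 1:
                    G           B           M           J
  Initial     0.01133       4.588       3.928      0.9565
  Change    -0.008145    -0.00543   -0.008145    0.008145
  Equil      0.003185       4.583        3.92      0.9646
  solve Keq expr → x = 0.002715; check Q = 2.1960e+04
Then remove 0.6089 M of M.
Step 2:
                    G           B           M           J
  Initial    0.003185       4.583       3.311      0.9646
  Change   5.8263e-04  3.8842e-04  5.8263e-04 -5.8263e-04
  Equil      0.003768       4.583       3.312      0.9641
  solve Keq expr → x = -1.9421e-04; check Q = 2.1960e+04
Then change container volume by factor 1.5 (V_new/V_old).
Step 3:
                    G           B           M           J
  Initial    0.002512       3.055       2.208      0.6427
  Change       0.0024      0.0016      0.0024     -0.0024
  Equil      0.004912       3.057        2.21      0.6403
  solve Keq expr → x = -7.9998e-04; check Q = 2.1960e+04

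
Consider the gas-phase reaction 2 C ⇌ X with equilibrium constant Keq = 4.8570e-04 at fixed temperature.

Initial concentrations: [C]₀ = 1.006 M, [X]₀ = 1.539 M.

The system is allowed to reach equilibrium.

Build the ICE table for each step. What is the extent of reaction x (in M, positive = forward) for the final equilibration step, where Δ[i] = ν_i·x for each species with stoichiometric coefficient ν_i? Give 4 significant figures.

x = -1.531 M

Q₀ = 1.521 vs Keq = 4.8570e-04 ⇒ Q>K, reverse
Step 1:
                   C          X
  init         1.006      1.539
  Δ            3.062     -1.531
  eq           4.068   0.008037
  solve Keq expr → x = -1.531; check Q = 4.8570e-04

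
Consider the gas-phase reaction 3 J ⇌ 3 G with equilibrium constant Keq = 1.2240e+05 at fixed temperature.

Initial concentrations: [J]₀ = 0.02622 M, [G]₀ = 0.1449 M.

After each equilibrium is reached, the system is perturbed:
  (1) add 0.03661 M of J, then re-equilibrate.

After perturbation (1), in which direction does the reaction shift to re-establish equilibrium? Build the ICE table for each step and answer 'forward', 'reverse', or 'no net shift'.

Direction: forward

Q₀ = 168.8 vs Keq = 1.2240e+05 ⇒ Q<K, forward
Step 1:
                  J         G
  init      0.02622    0.1449
  Δ        -0.02284   0.02284
  eq       0.003378    0.1677
  solve Keq expr → x = 0.007614; check Q = 1.2240e+05
Then add 0.03661 M of J.
Step 2:
                  J         G
  init      0.03999    0.1677
  Δ        -0.03589   0.03589
  eq       0.004101    0.2036
  solve Keq expr → x = 0.01196; check Q = 1.2240e+05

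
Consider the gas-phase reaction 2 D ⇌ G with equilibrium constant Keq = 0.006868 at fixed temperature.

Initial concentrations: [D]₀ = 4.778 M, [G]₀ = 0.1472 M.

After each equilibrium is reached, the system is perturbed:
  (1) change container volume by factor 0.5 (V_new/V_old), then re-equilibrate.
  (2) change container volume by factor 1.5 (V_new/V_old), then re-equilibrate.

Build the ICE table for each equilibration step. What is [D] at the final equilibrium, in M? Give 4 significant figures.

Q₀ = 0.006448 vs Keq = 0.006868 ⇒ Q<K, forward
Step 1:
                    D           G
  Initial       4.778      0.1472
  Change     -0.01696     0.00848
  Equil         4.761      0.1557
  solve Keq expr → x = 0.00848; check Q = 0.006868
Then change container volume by factor 0.5 (V_new/V_old).
Step 2:
                    D           G
  Initial       9.522      0.3114
  Change      -0.4963      0.2481
  Equil         9.026      0.5595
  solve Keq expr → x = 0.2481; check Q = 0.006868
Then change container volume by factor 1.5 (V_new/V_old).
Step 3:
                    D           G
  Initial       6.017       0.373
  Change       0.2129     -0.1064
  Equil          6.23      0.2666
  solve Keq expr → x = -0.1064; check Q = 0.006868

[D]_eq = 6.23 M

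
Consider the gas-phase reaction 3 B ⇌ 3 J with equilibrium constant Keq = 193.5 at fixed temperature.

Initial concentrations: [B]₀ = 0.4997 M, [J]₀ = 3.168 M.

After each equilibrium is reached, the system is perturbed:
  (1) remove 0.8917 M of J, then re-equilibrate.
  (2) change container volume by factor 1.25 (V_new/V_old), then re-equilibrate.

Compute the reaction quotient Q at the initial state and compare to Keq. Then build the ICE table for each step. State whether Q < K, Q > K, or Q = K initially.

Q₀ = 254.8 vs Keq = 193.5 ⇒ Q>K, reverse
Step 1:
                    B           J
  init         0.4997       3.168
  Δ           0.04094    -0.04094
  eq           0.5406       3.127
  solve Keq expr → x = -0.01365; check Q = 193.5
Then remove 0.8917 M of J.
Step 2:
                    B           J
  init         0.5406       2.235
  Δ           -0.1314      0.1314
  eq           0.4092       2.367
  solve Keq expr → x = 0.04381; check Q = 193.5
Then change container volume by factor 1.25 (V_new/V_old).
Step 3:
                    B           J
  init         0.3274       1.893
  Δ                 0           0
  eq           0.3274       1.893
  solve Keq expr → x = 0; check Q = 193.5

Q₀ = 254.8; Q > K (proceeds reverse)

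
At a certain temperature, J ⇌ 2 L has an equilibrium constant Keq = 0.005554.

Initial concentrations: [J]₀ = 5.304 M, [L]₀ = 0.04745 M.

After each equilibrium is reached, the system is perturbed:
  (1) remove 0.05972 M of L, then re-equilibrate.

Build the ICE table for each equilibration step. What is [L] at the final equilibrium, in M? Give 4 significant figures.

Q₀ = 4.2449e-04 vs Keq = 0.005554 ⇒ Q<K, forward
Step 1:
                   J          L
  Initial      5.304    0.04745
  Change    -0.06159     0.1232
  Equil        5.242     0.1706
  solve Keq expr → x = 0.06159; check Q = 0.005554
Then remove 0.05972 M of L.
Step 2:
                   J          L
  Initial      5.242     0.1109
  Change    -0.02962    0.05924
  Equil        5.213     0.1702
  solve Keq expr → x = 0.02962; check Q = 0.005554

[L]_eq = 0.1702 M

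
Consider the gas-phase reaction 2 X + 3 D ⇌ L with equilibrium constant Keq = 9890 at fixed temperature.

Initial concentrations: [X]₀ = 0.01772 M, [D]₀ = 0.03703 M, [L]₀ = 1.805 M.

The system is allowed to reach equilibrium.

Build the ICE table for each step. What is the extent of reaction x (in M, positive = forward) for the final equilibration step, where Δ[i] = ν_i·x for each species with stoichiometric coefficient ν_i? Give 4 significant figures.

x = -0.05869 M

Q₀ = 1.1321e+08 vs Keq = 9890 ⇒ Q>K, reverse
Step 1:
                   X          D          L
  init       0.01772    0.03703      1.805
  Δ           0.1174     0.1761   -0.05869
  eq          0.1351     0.2131      1.746
  solve Keq expr → x = -0.05869; check Q = 9890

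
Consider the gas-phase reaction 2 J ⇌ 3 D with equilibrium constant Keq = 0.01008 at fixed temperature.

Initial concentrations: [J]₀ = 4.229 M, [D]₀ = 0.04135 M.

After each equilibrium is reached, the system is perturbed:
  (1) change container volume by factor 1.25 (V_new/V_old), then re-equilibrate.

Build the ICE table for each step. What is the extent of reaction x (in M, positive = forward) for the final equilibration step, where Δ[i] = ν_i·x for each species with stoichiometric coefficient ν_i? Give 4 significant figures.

Q₀ = 3.9532e-06 vs Keq = 0.01008 ⇒ Q<K, forward
Step 1:
                  J         D
  init        4.229   0.04135
  Δ         -0.3292    0.4938
  eq            3.9    0.5352
  solve Keq expr → x = 0.1646; check Q = 0.01008
Then change container volume by factor 1.25 (V_new/V_old).
Step 2:
                  J         D
  init         3.12    0.4282
  Δ        -0.02068   0.03102
  eq          3.099    0.4592
  solve Keq expr → x = 0.01034; check Q = 0.01008

x = 0.01034 M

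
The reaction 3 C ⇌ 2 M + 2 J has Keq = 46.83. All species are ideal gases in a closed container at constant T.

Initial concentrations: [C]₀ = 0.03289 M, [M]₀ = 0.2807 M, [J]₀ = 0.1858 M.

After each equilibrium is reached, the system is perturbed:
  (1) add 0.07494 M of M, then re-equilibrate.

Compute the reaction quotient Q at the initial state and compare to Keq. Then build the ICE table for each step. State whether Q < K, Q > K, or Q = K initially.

Q₀ = 76.45 vs Keq = 46.83 ⇒ Q>K, reverse
Step 1:
                   C          M          J
  I          0.03289     0.2807     0.1858
  C          0.00506  -0.003373  -0.003373
  E          0.03795     0.2773     0.1824
  solve Keq expr → x = -0.001687; check Q = 46.83
Then add 0.07494 M of M.
Step 2:
                   C          M          J
  I          0.03795     0.3523     0.1824
  C         0.005635  -0.003757  -0.003757
  E          0.04358     0.3485     0.1787
  solve Keq expr → x = -0.001878; check Q = 46.83

Q₀ = 76.45; Q > K (proceeds reverse)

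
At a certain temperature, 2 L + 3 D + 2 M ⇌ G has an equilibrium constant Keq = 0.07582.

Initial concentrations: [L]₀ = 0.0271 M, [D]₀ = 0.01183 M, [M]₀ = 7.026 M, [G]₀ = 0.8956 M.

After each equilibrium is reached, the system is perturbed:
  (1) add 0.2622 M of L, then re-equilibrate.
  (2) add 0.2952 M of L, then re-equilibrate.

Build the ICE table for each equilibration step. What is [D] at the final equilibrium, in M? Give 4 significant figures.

Q₀ = 1.4921e+07 vs Keq = 0.07582 ⇒ Q>K, reverse
Step 1:
                    L           D           M           G
  I            0.0271     0.01183       7.026      0.8956
  C            0.5191      0.7787      0.5191     -0.2596
  E            0.5462      0.7905       7.545       0.636
  solve Keq expr → x = -0.2596; check Q = 0.07582
Then add 0.2622 M of L.
Step 2:
                    L           D           M           G
  I            0.8084      0.7905       7.545       0.636
  C          -0.07995     -0.1199    -0.07995     0.03998
  E            0.7284      0.6706       7.465       0.676
  solve Keq expr → x = 0.03998; check Q = 0.07582
Then add 0.2952 M of L.
Step 3:
                    L           D           M           G
  I             1.024      0.6706       7.465       0.676
  C          -0.06623    -0.09934    -0.06623     0.03311
  E            0.9574      0.5712       7.399      0.7091
  solve Keq expr → x = 0.03311; check Q = 0.07582

[D]_eq = 0.5712 M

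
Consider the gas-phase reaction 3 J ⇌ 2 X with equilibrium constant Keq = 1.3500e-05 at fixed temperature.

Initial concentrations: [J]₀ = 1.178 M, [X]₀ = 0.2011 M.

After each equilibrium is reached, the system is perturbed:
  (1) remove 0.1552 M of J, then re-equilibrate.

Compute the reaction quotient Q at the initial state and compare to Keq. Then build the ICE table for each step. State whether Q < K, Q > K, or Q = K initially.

Q₀ = 0.02474 vs Keq = 1.3500e-05 ⇒ Q>K, reverse
Step 1:
                    J           X
  I             1.178      0.2011
  C            0.2918     -0.1946
  E              1.47    0.006547
  solve Keq expr → x = -0.09728; check Q = 1.3500e-05
Then remove 0.1552 M of J.
Step 2:
                    J           X
  I             1.315    0.006547
  C          0.001499 -9.9966e-04
  E             1.316    0.005548
  solve Keq expr → x = -4.9983e-04; check Q = 1.3500e-05

Q₀ = 0.02474; Q > K (proceeds reverse)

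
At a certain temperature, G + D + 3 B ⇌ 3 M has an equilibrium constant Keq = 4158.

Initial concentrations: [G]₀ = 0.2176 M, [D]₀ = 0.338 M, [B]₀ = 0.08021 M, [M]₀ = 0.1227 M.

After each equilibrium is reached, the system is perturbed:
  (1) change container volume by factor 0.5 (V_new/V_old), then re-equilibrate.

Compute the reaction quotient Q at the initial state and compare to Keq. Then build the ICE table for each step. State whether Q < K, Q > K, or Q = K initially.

Q₀ = 48.67 vs Keq = 4158 ⇒ Q<K, forward
Step 1:
                    G           D           B           M
  Initial      0.2176       0.338     0.08021      0.1227
  Change     -0.01764    -0.01764    -0.05292     0.05292
  Equil           0.2      0.3204     0.02729      0.1756
  solve Keq expr → x = 0.01764; check Q = 4158
Then change container volume by factor 0.5 (V_new/V_old).
Step 2:
                    G           D           B           M
  Initial      0.3999      0.6407     0.05459      0.3512
  Change    -0.006042   -0.006042    -0.01813     0.01813
  Equil        0.3939      0.6347     0.03646      0.3694
  solve Keq expr → x = 0.006042; check Q = 4158

Q₀ = 48.67; Q < K (proceeds forward)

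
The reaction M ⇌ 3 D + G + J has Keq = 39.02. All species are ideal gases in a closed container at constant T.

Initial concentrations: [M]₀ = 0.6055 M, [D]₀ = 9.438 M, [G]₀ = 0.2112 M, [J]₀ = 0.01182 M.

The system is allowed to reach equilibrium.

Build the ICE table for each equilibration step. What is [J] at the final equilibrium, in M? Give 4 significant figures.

Q₀ = 3.466 vs Keq = 39.02 ⇒ Q<K, forward
Step 1:
                  M         D         G         J
  Initial    0.6055     9.438    0.2112   0.01182
  Change    -0.0706    0.2118    0.0706    0.0706
  Equil      0.5349      9.65    0.2818   0.08242
  solve Keq expr → x = 0.0706; check Q = 39.02

[J]_eq = 0.08242 M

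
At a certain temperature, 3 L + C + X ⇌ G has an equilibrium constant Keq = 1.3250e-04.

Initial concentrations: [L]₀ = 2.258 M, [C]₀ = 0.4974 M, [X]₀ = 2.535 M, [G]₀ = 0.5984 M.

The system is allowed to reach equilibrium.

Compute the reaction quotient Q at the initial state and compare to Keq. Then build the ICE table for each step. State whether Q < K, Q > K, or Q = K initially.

Q₀ = 0.04122; Q > K (proceeds reverse)

Q₀ = 0.04122 vs Keq = 1.3250e-04 ⇒ Q>K, reverse
Step 1:
                    L           C           X           G
  Initial       2.258      0.4974       2.535      0.5984
  Change        1.713      0.5709      0.5709     -0.5709
  Equil         3.971       1.068       3.106     0.02752
  solve Keq expr → x = -0.5709; check Q = 1.3250e-04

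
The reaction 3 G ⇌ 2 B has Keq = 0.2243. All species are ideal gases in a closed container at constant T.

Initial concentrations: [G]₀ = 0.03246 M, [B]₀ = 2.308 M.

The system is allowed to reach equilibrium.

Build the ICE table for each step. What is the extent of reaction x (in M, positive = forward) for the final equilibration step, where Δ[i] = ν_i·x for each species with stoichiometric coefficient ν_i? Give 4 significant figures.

Q₀ = 1.5575e+05 vs Keq = 0.2243 ⇒ Q>K, reverse
Step 1:
                  G         B
  Initial   0.03246     2.308
  Change      1.759    -1.173
  Equil       1.791     1.135
  solve Keq expr → x = -0.5863; check Q = 0.2243

x = -0.5863 M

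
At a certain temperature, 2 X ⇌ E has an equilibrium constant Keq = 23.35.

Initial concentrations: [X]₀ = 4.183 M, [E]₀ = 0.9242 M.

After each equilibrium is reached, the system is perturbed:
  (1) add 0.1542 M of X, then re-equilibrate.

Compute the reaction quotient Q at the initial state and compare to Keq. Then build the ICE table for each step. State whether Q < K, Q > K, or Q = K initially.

Q₀ = 0.05282; Q < K (proceeds forward)

Q₀ = 0.05282 vs Keq = 23.35 ⇒ Q<K, forward
Step 1:
                    X           E
  init          4.183      0.9242
  Δ            -3.834       1.917
  eq           0.3488       2.841
  solve Keq expr → x = 1.917; check Q = 23.35
Then add 0.1542 M of X.
Step 2:
                    X           E
  init          0.503       2.841
  Δ           -0.1496     0.07482
  eq           0.3534       2.916
  solve Keq expr → x = 0.07482; check Q = 23.35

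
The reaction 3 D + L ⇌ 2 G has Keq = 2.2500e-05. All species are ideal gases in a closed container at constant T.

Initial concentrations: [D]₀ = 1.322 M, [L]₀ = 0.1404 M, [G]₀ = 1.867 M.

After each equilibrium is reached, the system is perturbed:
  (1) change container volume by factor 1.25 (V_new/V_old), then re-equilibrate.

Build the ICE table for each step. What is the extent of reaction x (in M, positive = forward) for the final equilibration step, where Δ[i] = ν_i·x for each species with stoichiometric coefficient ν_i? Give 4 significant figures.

x = -0.003112 M

Q₀ = 10.75 vs Keq = 2.2500e-05 ⇒ Q>K, reverse
Step 1:
                    D           L           G
  init          1.322      0.1404       1.867
  Δ             2.741      0.9136      -1.827
  eq            4.063       1.054     0.03988
  solve Keq expr → x = -0.9136; check Q = 2.2500e-05
Then change container volume by factor 1.25 (V_new/V_old).
Step 2:
                    D           L           G
  init           3.25      0.8432      0.0319
  Δ          0.009335    0.003112   -0.006223
  eq            3.259      0.8463     0.02568
  solve Keq expr → x = -0.003112; check Q = 2.2500e-05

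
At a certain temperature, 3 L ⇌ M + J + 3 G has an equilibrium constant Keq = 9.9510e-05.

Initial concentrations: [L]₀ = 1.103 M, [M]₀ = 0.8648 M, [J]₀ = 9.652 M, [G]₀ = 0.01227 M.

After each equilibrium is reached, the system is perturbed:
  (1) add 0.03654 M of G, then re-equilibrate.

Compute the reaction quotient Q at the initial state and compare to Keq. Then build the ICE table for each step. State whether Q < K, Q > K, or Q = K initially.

Q₀ = 1.1491e-05; Q < K (proceeds forward)

Q₀ = 1.1491e-05 vs Keq = 9.9510e-05 ⇒ Q<K, forward
Step 1:
                   L          M          J          G
  I            1.103     0.8648      9.652    0.01227
  C          -0.0126   0.004199   0.004199     0.0126
  E             1.09      0.869      9.656    0.02487
  solve Keq expr → x = 0.004199; check Q = 9.9510e-05
Then add 0.03654 M of G.
Step 2:
                   L          M          J          G
  I             1.09      0.869      9.656    0.06141
  C           0.0356   -0.01187   -0.01187    -0.0356
  E            1.126     0.8571      9.644    0.02581
  solve Keq expr → x = -0.01187; check Q = 9.9510e-05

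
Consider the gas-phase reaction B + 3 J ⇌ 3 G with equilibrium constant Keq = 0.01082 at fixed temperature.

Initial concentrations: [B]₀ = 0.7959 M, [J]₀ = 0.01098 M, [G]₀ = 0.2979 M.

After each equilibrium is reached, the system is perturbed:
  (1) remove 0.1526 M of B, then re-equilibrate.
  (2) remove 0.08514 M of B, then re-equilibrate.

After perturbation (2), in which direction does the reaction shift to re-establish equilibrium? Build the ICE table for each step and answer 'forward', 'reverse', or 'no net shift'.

Direction: reverse

Q₀ = 2.5093e+04 vs Keq = 0.01082 ⇒ Q>K, reverse
Step 1:
                   B          J          G
  I           0.7959    0.01098     0.2979
  C          0.08131     0.2439    -0.2439
  E           0.8772     0.2549    0.05397
  solve Keq expr → x = -0.08131; check Q = 0.01082
Then remove 0.1526 M of B.
Step 2:
                   B          J          G
  I           0.7246     0.2549    0.05397
  C       9.2028e-04   0.002761  -0.002761
  E           0.7255     0.2577    0.05121
  solve Keq expr → x = -9.2028e-04; check Q = 0.01082
Then remove 0.08514 M of B.
Step 3:
                   B          J          G
  I           0.6404     0.2577    0.05121
  C       5.8011e-04    0.00174   -0.00174
  E            0.641     0.2594    0.04947
  solve Keq expr → x = -5.8011e-04; check Q = 0.01082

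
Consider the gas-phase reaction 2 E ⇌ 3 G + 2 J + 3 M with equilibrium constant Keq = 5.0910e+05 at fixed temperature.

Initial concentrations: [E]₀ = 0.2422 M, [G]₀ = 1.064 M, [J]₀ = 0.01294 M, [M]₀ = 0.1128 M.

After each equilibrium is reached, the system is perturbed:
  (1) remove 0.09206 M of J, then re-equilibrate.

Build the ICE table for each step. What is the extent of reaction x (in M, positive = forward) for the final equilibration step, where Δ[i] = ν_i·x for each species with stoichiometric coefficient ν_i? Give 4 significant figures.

Q₀ = 4.9348e-06 vs Keq = 5.0910e+05 ⇒ Q<K, forward
Step 1:
                    E           G           J           M
  init         0.2422       1.064     0.01294      0.1128
  Δ            -0.242       0.363       0.242       0.363
  eq       1.9990e-04       1.427      0.2549      0.4758
  solve Keq expr → x = 0.121; check Q = 5.0910e+05
Then remove 0.09206 M of J.
Step 2:
                    E           G           J           M
  init     1.9990e-04       1.427      0.1629      0.4758
  Δ       -7.2070e-05  1.0810e-04  7.2070e-05  1.0810e-04
  eq       1.2783e-04       1.427       0.163      0.4759
  solve Keq expr → x = 3.6035e-05; check Q = 5.0910e+05

x = 3.6035e-05 M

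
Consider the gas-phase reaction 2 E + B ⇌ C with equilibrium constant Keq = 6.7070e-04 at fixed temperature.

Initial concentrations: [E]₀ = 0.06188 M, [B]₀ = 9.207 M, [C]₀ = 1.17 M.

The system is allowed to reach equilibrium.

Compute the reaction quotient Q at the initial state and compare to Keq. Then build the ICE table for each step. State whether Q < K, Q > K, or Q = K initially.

Q₀ = 33.19; Q > K (proceeds reverse)

Q₀ = 33.19 vs Keq = 6.7070e-04 ⇒ Q>K, reverse
Step 1:
                    E           B           C
  Initial     0.06188       9.207        1.17
  Change        2.265       1.132      -1.132
  Equil         2.327       10.34     0.03754
  solve Keq expr → x = -1.132; check Q = 6.7070e-04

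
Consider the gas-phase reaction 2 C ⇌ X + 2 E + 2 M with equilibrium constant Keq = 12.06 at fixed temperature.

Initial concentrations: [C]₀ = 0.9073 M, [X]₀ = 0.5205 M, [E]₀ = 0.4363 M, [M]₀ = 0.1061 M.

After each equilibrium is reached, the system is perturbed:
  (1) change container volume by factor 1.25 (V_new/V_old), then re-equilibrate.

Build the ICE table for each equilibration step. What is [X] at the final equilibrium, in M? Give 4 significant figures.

Q₀ = 0.001355 vs Keq = 12.06 ⇒ Q<K, forward
Step 1:
                    C           X           E           M
  I            0.9073      0.5205      0.4363      0.1061
  C           -0.6755      0.3377      0.6755      0.6755
  E            0.2318      0.8582       1.112      0.7816
  solve Keq expr → x = 0.3377; check Q = 12.06
Then change container volume by factor 1.25 (V_new/V_old).
Step 2:
                    C           X           E           M
  I            0.1854      0.6866      0.8894      0.6253
  C          -0.03707     0.01853     0.03707     0.03707
  E            0.1484      0.7051      0.9265      0.6623
  solve Keq expr → x = 0.01853; check Q = 12.06

[X]_eq = 0.7051 M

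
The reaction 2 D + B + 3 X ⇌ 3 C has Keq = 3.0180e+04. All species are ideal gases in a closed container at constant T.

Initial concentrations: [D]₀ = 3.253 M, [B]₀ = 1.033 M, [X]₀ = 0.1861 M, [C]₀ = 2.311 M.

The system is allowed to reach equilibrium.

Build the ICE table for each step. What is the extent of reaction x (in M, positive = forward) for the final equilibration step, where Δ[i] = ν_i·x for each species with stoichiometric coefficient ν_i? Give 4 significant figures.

Q₀ = 175.2 vs Keq = 3.0180e+04 ⇒ Q<K, forward
Step 1:
                    D           B           X           C
  init          3.253       1.033      0.1861       2.311
  Δ          -0.09943    -0.04972     -0.1491      0.1491
  eq            3.154      0.9833     0.03695        2.46
  solve Keq expr → x = 0.04972; check Q = 3.0180e+04

x = 0.04972 M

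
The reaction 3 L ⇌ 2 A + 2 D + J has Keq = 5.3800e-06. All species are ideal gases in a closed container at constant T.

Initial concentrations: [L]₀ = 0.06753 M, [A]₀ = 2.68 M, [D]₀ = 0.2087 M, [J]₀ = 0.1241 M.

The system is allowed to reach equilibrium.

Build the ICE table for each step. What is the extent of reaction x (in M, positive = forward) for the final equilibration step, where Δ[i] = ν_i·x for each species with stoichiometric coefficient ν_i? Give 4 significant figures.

x = -0.1036 M

Q₀ = 126.1 vs Keq = 5.3800e-06 ⇒ Q>K, reverse
Step 1:
                    L           A           D           J
  I           0.06753        2.68      0.2087      0.1241
  C            0.3108     -0.2072     -0.2072     -0.1036
  E            0.3783       2.473    0.001524     0.02051
  solve Keq expr → x = -0.1036; check Q = 5.3800e-06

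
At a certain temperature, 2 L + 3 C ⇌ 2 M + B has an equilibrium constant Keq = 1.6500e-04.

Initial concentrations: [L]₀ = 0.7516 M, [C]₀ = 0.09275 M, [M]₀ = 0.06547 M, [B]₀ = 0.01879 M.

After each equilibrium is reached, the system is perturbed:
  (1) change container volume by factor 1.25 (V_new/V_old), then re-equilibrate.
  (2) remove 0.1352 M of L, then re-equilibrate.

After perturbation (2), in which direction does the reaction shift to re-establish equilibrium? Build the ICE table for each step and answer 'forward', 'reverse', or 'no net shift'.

Q₀ = 0.1787 vs Keq = 1.6500e-04 ⇒ Q>K, reverse
Step 1:
                  L         C         M         B
  init       0.7516   0.09275   0.06547   0.01879
  Δ         0.03677   0.05516  -0.03677  -0.01839
  eq         0.7884    0.1479    0.0287 4.0300e-04
  solve Keq expr → x = -0.01839; check Q = 1.6500e-04
Then change container volume by factor 1.25 (V_new/V_old).
Step 2:
                  L         C         M         B
  init       0.6307    0.1183   0.02296 3.2240e-04
  Δ       2.2026e-04 3.3040e-04 -2.2026e-04 -1.1013e-04
  eq         0.6309    0.1187   0.02274 2.1227e-04
  solve Keq expr → x = -1.1013e-04; check Q = 1.6500e-04
Then remove 0.1352 M of L.
Step 3:
                  L         C         M         B
  init       0.4957    0.1187   0.02274 2.1227e-04
  Δ       1.5704e-04 2.3556e-04 -1.5704e-04 -7.8520e-05
  eq         0.4959    0.1189   0.02258 1.3375e-04
  solve Keq expr → x = -7.8520e-05; check Q = 1.6500e-04

Direction: reverse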